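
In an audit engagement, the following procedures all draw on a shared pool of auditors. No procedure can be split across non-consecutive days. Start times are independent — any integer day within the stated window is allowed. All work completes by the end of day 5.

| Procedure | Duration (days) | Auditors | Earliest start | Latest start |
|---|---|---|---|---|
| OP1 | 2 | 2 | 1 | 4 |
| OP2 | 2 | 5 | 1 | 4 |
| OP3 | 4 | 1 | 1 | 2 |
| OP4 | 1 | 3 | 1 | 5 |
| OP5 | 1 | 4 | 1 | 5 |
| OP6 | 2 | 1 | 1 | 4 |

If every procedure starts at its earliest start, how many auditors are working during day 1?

At early start, day 1 has: OP1, OP2, OP3, OP4, OP5, OP6.
Demand: 2 + 5 + 1 + 3 + 4 + 1 = 16.

16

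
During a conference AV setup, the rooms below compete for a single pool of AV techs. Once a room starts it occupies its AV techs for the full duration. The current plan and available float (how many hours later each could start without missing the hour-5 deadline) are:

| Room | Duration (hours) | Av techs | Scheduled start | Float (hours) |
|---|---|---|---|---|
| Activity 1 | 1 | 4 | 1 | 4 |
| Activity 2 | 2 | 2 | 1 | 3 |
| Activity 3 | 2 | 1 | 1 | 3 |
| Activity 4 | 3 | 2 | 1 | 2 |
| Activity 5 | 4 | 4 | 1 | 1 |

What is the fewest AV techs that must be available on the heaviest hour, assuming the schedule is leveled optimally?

Early-start (Activity 1@1, Activity 2@1, Activity 3@1, Activity 4@1, Activity 5@1) gives peak 13: h1:13  h2:9  h3:6  h4:4  h5:0.
Shift Activity 4→3, Activity 5→2.
Schedule Activity 1@1, Activity 2@1, Activity 3@1, Activity 4@3, Activity 5@2: h1:7  h2:7  h3:6  h4:6  h5:6 — peak 7.
Total AV tech-hours = 32 over 5 hours ⇒ peak ≥ ⌈32/5⌉ = 7, so 7 is optimal.

7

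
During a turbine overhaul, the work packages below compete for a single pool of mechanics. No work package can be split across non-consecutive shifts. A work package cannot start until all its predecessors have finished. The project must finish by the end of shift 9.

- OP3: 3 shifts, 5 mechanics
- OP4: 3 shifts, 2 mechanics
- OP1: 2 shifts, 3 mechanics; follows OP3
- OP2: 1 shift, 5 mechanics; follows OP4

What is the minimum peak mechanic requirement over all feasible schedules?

Early-start (OP3@1, OP4@1, OP1@4, OP2@4) gives peak 8: s1:7  s2:7  s3:7  s4:8  s5:3  s6:0  s7:0  s8:0  s9:0.
Shift OP4→4, OP2→7.
Schedule OP3@1, OP4@4, OP1@4, OP2@7: s1:5  s2:5  s3:5  s4:5  s5:5  s6:2  s7:5  s8:0  s9:0 — peak 5.

5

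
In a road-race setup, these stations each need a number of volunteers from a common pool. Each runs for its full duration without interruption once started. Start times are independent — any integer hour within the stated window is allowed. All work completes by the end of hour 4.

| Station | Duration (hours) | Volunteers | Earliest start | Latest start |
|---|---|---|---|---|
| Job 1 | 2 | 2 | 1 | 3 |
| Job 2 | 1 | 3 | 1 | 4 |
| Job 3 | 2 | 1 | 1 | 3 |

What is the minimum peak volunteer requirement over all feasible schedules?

Early-start (Job 1@1, Job 2@1, Job 3@1) gives peak 6: h1:6  h2:3  h3:0  h4:0.
Shift Job 2→3.
Schedule Job 1@1, Job 2@3, Job 3@1: h1:3  h2:3  h3:3  h4:0 — peak 3.
Total volunteer-hours = 9 over 4 hours ⇒ peak ≥ ⌈9/4⌉ = 3, so 3 is optimal.

3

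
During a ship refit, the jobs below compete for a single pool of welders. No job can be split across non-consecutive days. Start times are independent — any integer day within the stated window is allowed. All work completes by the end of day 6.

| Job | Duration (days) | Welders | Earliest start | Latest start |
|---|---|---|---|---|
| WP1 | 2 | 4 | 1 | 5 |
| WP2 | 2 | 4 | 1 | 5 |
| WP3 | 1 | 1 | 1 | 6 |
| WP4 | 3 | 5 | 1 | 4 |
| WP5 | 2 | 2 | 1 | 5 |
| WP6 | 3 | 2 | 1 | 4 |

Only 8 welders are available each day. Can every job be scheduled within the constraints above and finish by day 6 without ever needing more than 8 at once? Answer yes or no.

no

The minimum achievable peak is 9; 8 < 9, so no feasible schedule stays within the cap.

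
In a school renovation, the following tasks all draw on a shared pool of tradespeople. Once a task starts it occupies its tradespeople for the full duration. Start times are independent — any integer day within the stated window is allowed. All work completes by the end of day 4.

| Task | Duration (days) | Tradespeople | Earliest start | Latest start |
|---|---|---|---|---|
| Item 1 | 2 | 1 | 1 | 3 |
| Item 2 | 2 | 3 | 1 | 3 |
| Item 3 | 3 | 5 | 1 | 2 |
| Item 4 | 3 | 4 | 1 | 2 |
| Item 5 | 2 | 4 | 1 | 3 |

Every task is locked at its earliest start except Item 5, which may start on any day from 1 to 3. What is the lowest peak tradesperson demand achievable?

Item 5@1: d1:17  d2:17  d3:9  d4:0 → peak 17
Item 5@2: d1:13  d2:17  d3:13  d4:0 → peak 17
Item 5@3: d1:13  d2:13  d3:13  d4:4 → peak 13
Best is Item 5@3, peak 13.

13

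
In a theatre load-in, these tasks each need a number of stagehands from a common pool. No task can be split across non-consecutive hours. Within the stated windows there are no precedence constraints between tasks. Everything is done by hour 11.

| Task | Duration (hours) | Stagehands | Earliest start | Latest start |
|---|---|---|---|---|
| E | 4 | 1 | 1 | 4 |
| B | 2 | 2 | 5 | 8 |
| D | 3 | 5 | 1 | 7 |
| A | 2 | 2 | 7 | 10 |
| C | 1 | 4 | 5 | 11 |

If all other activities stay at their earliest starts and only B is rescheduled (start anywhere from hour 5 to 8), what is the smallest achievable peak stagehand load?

6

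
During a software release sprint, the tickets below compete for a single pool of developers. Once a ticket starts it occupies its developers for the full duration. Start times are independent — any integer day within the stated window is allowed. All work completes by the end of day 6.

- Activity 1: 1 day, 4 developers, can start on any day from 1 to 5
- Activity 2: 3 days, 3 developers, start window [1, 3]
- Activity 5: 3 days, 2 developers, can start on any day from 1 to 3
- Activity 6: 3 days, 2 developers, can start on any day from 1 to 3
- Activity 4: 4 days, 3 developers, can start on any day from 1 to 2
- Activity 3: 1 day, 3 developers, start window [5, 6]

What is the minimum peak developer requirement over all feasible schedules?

Early-start (Activity 1@1, Activity 2@1, Activity 5@1, Activity 6@1, Activity 4@1, Activity 3@5) gives peak 14: d1:14  d2:10  d3:10  d4:3  d5:3  d6:0.
Shift Activity 6→2, Activity 4→2.
Schedule Activity 1@1, Activity 2@1, Activity 5@1, Activity 6@2, Activity 4@2, Activity 3@5: d1:9  d2:10  d3:10  d4:5  d5:6  d6:0 — peak 10.

10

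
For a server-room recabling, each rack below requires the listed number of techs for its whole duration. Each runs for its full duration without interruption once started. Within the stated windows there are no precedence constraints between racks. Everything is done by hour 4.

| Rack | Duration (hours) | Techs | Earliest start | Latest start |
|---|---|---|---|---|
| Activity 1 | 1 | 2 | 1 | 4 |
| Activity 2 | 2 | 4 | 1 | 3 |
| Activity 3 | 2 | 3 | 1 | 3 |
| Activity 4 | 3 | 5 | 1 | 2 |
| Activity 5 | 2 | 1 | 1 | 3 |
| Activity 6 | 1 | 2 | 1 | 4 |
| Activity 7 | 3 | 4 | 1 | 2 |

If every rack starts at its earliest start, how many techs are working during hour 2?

17

At early start, hour 2 has: Activity 2, Activity 3, Activity 4, Activity 5, Activity 7.
Demand: 4 + 3 + 5 + 1 + 4 = 17.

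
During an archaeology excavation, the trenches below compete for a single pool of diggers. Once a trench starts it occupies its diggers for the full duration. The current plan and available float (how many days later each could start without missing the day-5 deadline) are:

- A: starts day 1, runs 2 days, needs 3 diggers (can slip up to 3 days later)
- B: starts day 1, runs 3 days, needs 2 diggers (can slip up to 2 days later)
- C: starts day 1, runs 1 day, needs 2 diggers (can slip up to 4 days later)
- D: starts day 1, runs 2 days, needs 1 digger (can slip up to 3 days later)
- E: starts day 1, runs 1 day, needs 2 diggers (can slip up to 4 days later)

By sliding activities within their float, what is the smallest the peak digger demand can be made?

Early-start (A@1, B@1, C@1, D@1, E@1) gives peak 10: d1:10  d2:6  d3:2  d4:0  d5:0.
Shift B→3, C→3, E→4.
Schedule A@1, B@3, C@3, D@1, E@4: d1:4  d2:4  d3:4  d4:4  d5:2 — peak 4.
Total digger-days = 18 over 5 days ⇒ peak ≥ ⌈18/5⌉ = 4, so 4 is optimal.

4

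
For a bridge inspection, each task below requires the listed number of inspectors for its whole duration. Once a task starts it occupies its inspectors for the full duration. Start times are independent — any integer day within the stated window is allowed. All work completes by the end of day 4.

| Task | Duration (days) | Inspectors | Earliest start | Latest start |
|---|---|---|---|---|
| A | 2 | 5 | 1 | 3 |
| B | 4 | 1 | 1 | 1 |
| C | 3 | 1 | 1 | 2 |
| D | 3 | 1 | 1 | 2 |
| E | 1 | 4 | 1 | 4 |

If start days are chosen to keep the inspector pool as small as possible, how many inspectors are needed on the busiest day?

8

Early-start (A@1, B@1, C@1, D@1, E@1) gives peak 12: d1:12  d2:8  d3:3  d4:1.
Shift E→3.
Schedule A@1, B@1, C@1, D@1, E@3: d1:8  d2:8  d3:7  d4:1 — peak 8.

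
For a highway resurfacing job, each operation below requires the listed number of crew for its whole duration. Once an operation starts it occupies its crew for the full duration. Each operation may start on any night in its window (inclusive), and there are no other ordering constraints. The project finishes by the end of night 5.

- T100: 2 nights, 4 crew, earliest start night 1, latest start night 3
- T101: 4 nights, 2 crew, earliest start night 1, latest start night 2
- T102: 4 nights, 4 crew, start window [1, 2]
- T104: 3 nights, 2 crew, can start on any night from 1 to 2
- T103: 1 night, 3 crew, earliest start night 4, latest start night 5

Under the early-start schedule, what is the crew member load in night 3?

8

At early start, night 3 has: T101, T102, T104.
Demand: 2 + 4 + 2 = 8.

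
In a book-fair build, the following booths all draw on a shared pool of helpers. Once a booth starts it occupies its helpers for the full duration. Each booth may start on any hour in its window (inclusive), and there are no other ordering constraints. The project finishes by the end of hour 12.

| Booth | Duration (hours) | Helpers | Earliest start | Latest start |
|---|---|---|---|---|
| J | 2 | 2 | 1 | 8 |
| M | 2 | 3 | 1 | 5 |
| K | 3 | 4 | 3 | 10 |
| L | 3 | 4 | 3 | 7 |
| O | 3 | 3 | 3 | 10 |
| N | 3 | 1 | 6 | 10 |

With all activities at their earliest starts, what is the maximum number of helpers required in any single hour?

11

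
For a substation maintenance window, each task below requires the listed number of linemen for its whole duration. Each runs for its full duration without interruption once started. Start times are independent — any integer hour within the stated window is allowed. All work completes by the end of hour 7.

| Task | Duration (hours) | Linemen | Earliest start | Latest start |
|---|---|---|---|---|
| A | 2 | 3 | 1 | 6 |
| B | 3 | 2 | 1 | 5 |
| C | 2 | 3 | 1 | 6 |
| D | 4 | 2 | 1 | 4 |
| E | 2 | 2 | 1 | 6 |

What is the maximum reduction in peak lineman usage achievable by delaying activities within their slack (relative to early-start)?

7

Early-start peak: h1:12  h2:12  h3:4  h4:2  h5:0  h6:0  h7:0 ⇒ 12.
Leveled (A@1, B@1, C@3, D@4, E@5): h1:5  h2:5  h3:5  h4:5  h5:4  h6:4  h7:2 ⇒ 5.
Reduction 12 − 5 = 7.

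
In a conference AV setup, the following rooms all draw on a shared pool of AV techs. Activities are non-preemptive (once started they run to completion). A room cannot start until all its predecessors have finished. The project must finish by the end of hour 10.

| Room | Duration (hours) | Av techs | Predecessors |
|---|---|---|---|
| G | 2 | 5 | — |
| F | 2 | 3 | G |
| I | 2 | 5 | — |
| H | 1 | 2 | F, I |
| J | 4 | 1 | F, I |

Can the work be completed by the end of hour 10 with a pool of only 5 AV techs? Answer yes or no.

Schedule G@1, F@3, I@5, H@7, J@7: h1:5  h2:5  h3:3  h4:3  h5:5  h6:5  h7:3  h8:1  h9:1  h10:1 — peak 5 ≤ 5.

yes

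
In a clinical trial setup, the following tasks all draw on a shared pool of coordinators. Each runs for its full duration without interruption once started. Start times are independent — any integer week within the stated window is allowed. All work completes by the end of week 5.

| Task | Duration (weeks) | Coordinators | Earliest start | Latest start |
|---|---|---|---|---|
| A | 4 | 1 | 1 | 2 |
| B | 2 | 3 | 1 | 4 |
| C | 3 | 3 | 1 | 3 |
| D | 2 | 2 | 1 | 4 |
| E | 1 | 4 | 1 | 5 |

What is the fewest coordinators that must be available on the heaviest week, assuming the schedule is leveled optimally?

7

Early-start (A@1, B@1, C@1, D@1, E@1) gives peak 13: w1:13  w2:9  w3:4  w4:1  w5:0.
Shift D→3, E→4.
Schedule A@1, B@1, C@1, D@3, E@4: w1:7  w2:7  w3:6  w4:7  w5:0 — peak 7.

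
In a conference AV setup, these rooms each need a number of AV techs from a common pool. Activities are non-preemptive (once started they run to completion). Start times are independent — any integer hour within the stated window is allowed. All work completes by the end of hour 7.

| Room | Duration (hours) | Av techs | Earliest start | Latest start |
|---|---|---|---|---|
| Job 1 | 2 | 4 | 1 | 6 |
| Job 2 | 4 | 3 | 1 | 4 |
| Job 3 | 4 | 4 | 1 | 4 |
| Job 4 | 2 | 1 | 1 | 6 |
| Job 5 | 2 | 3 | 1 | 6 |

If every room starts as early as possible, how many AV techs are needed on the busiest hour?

Early-start schedule: Job 1@1, Job 2@1, Job 3@1, Job 4@1, Job 5@1.
Load per hour: hour 1: 15, hour 2: 15, hour 3: 7, hour 4: 7, hour 5: 0, hour 6: 0, hour 7: 0.
Peak is 15.

15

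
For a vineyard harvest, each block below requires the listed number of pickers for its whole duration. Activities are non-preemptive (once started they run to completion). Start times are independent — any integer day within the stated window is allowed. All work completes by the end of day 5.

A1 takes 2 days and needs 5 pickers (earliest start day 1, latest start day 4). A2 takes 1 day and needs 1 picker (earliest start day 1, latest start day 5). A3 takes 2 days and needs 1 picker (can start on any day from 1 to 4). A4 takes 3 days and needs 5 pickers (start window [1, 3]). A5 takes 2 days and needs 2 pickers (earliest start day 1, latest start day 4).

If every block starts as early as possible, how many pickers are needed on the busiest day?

Early-start schedule: A1@1, A2@1, A3@1, A4@1, A5@1.
Load per day: day 1: 14, day 2: 13, day 3: 5, day 4: 0, day 5: 0.
Peak is 14.

14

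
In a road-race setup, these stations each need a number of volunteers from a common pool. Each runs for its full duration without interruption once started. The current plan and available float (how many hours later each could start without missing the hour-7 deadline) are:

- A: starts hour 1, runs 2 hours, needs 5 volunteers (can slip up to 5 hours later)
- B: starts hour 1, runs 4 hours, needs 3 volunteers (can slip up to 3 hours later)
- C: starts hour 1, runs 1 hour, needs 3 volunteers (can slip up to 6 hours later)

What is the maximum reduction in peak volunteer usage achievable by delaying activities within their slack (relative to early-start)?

6

Early-start peak: h1:11  h2:8  h3:3  h4:3  h5:0  h6:0  h7:0 ⇒ 11.
Leveled (A@1, B@3, C@7): h1:5  h2:5  h3:3  h4:3  h5:3  h6:3  h7:3 ⇒ 5.
Reduction 11 − 5 = 6.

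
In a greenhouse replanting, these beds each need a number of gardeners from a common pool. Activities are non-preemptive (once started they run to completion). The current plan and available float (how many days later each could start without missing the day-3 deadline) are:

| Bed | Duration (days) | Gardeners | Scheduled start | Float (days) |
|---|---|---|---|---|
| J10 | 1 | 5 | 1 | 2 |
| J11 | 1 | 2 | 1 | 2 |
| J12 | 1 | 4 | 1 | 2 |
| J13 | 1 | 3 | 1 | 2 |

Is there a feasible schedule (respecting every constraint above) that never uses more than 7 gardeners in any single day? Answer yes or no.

Schedule J10@1, J11@2, J12@3, J13@2: d1:5  d2:5  d3:4 — peak 5 ≤ 7.

yes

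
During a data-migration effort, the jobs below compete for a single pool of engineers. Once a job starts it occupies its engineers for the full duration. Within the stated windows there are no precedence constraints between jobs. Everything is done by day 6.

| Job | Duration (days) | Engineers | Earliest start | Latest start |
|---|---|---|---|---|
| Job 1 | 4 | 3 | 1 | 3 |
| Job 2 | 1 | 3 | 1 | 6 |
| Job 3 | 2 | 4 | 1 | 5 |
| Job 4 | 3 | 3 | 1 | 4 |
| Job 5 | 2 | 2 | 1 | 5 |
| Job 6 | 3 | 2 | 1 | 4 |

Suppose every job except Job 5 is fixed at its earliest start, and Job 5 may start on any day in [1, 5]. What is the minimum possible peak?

15

Job 5@1: d1:17  d2:14  d3:8  d4:3  d5:0  d6:0 → peak 17
Job 5@2: d1:15  d2:14  d3:10  d4:3  d5:0  d6:0 → peak 15
Job 5@3: d1:15  d2:12  d3:10  d4:5  d5:0  d6:0 → peak 15
Job 5@4: d1:15  d2:12  d3:8  d4:5  d5:2  d6:0 → peak 15
Job 5@5: d1:15  d2:12  d3:8  d4:3  d5:2  d6:2 → peak 15
Best is Job 5@2, peak 15.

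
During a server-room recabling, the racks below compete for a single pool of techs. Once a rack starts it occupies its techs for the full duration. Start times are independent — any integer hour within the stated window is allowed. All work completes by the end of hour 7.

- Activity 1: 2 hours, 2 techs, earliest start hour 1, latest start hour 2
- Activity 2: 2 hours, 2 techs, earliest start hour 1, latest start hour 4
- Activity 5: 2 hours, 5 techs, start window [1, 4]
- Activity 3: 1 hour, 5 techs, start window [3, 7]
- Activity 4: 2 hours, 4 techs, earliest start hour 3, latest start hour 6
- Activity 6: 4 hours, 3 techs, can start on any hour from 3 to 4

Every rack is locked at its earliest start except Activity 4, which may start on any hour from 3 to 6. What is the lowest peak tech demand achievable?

9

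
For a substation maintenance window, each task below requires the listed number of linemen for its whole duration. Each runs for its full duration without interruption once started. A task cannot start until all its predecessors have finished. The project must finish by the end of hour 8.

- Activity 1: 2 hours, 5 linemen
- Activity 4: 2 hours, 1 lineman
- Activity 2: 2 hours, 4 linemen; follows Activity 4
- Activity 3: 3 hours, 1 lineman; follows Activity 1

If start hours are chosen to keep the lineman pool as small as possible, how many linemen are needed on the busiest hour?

Early-start (Activity 1@1, Activity 4@1, Activity 2@3, Activity 3@3) gives peak 6: h1:6  h2:6  h3:5  h4:5  h5:1  h6:0  h7:0  h8:0.
Shift Activity 4→3, Activity 2→5.
Schedule Activity 1@1, Activity 4@3, Activity 2@5, Activity 3@3: h1:5  h2:5  h3:2  h4:2  h5:5  h6:4  h7:0  h8:0 — peak 5.

5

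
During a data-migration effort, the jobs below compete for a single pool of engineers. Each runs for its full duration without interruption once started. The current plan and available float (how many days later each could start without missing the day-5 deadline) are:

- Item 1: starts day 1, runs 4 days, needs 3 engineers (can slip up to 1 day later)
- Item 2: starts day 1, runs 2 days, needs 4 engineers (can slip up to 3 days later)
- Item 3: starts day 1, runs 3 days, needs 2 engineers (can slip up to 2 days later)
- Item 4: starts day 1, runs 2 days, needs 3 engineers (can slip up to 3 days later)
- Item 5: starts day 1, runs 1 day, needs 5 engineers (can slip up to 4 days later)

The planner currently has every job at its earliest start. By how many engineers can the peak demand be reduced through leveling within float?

Early-start peak: d1:17  d2:12  d3:5  d4:3  d5:0 ⇒ 17.
Leveled (Item 1@1, Item 2@1, Item 3@3, Item 4@3, Item 5@5): d1:7  d2:7  d3:8  d4:8  d5:7 ⇒ 8.
Reduction 17 − 8 = 9.

9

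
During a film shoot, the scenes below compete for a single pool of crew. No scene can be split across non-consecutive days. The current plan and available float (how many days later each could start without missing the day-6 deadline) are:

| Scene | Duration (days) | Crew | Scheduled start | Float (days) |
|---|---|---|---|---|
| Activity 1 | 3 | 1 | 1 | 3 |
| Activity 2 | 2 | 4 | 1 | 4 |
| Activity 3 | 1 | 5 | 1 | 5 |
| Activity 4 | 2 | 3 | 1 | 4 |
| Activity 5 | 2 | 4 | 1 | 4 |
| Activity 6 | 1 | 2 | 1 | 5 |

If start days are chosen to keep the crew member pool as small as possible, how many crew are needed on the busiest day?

7

Early-start (Activity 1@1, Activity 2@1, Activity 3@1, Activity 4@1, Activity 5@1, Activity 6@1) gives peak 19: d1:19  d2:12  d3:1  d4:0  d5:0  d6:0.
Shift Activity 3→3, Activity 4→4, Activity 5→4.
Schedule Activity 1@1, Activity 2@1, Activity 3@3, Activity 4@4, Activity 5@4, Activity 6@1: d1:7  d2:5  d3:6  d4:7  d5:7  d6:0 — peak 7.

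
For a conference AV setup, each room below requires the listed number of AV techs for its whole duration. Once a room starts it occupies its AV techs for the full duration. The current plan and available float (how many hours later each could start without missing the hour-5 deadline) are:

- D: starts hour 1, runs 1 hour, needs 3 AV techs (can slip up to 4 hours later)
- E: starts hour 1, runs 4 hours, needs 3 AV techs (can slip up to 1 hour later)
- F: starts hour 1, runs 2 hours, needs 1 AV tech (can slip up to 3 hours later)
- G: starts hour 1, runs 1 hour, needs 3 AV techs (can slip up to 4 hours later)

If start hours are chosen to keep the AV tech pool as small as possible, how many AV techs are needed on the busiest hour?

6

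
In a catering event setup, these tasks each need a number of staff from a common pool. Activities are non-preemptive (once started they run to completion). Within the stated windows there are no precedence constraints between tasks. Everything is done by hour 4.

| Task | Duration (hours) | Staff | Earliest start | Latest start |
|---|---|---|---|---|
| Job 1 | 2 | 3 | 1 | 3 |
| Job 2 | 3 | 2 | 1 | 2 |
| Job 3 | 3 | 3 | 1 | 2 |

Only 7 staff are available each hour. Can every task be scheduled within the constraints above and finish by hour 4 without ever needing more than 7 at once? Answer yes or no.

no

The minimum achievable peak is 8; 7 < 8, so no feasible schedule stays within the cap.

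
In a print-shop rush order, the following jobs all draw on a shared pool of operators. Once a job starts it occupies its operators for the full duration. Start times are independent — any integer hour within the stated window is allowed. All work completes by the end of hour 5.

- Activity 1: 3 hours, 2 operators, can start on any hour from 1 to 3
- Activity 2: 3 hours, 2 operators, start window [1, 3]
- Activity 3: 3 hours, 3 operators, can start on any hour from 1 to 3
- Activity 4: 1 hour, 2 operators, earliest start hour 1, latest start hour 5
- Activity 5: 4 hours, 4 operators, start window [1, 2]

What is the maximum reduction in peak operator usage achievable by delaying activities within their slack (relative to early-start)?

2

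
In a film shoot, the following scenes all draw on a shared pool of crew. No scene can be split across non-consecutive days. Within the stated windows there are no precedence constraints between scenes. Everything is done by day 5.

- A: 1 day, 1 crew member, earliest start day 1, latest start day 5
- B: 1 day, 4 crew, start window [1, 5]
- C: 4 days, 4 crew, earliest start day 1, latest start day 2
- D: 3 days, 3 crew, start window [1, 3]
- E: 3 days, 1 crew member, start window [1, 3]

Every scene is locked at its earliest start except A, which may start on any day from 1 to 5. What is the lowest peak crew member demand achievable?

12

A@1: d1:13  d2:8  d3:8  d4:4  d5:0 → peak 13
A@2: d1:12  d2:9  d3:8  d4:4  d5:0 → peak 12
A@3: d1:12  d2:8  d3:9  d4:4  d5:0 → peak 12
A@4: d1:12  d2:8  d3:8  d4:5  d5:0 → peak 12
A@5: d1:12  d2:8  d3:8  d4:4  d5:1 → peak 12
Best is A@2, peak 12.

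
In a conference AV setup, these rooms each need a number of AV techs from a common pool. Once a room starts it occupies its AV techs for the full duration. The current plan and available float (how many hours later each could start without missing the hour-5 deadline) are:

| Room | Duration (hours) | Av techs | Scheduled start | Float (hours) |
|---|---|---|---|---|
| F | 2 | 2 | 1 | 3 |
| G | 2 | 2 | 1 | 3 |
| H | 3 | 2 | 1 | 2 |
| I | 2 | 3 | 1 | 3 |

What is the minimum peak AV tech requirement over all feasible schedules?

Early-start (F@1, G@1, H@1, I@1) gives peak 9: h1:9  h2:9  h3:2  h4:0  h5:0.
Shift H→3, I→3.
Schedule F@1, G@1, H@3, I@3: h1:4  h2:4  h3:5  h4:5  h5:2 — peak 5.

5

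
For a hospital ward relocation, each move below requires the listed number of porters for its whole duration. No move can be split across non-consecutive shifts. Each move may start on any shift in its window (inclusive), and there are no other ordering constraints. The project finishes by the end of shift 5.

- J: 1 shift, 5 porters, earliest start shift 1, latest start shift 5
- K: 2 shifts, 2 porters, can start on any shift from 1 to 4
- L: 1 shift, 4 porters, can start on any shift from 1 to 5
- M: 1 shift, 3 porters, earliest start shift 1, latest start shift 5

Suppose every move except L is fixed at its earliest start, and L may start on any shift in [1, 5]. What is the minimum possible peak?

L@1: s1:14  s2:2  s3:0  s4:0  s5:0 → peak 14
L@2: s1:10  s2:6  s3:0  s4:0  s5:0 → peak 10
L@3: s1:10  s2:2  s3:4  s4:0  s5:0 → peak 10
L@4: s1:10  s2:2  s3:0  s4:4  s5:0 → peak 10
L@5: s1:10  s2:2  s3:0  s4:0  s5:4 → peak 10
Best is L@2, peak 10.

10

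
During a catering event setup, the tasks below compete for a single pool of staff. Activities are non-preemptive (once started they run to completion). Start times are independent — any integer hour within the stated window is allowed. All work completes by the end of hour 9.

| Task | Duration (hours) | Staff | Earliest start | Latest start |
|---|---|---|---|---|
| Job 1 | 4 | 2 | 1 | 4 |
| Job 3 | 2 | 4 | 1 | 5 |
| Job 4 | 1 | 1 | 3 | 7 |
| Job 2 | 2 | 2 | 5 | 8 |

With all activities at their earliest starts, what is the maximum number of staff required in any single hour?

6

Early-start schedule: Job 1@1, Job 3@1, Job 4@3, Job 2@5.
Load per hour: hour 1: 6, hour 2: 6, hour 3: 3, hour 4: 2, hour 5: 2, hour 6: 2, hour 7: 0, hour 8: 0, hour 9: 0.
Peak is 6.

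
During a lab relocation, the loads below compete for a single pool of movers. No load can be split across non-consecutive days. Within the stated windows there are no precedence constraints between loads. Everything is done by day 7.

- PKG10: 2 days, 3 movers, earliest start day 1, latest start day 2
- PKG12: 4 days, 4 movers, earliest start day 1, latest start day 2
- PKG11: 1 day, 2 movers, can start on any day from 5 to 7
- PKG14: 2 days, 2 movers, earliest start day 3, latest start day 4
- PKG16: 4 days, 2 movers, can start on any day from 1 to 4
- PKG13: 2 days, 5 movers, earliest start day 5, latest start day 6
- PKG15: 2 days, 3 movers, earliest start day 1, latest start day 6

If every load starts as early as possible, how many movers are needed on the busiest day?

12

Early-start schedule: PKG10@1, PKG12@1, PKG11@5, PKG14@3, PKG16@1, PKG13@5, PKG15@1.
Load per day: day 1: 12, day 2: 12, day 3: 8, day 4: 8, day 5: 7, day 6: 5, day 7: 0.
Peak is 12.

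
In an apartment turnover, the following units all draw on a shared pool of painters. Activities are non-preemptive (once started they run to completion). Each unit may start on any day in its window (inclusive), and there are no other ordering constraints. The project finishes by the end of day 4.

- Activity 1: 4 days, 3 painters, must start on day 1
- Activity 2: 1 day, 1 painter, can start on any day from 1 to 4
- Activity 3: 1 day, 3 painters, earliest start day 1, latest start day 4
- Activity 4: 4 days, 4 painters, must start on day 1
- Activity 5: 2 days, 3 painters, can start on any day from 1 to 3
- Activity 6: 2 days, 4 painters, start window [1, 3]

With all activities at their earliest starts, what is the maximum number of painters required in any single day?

18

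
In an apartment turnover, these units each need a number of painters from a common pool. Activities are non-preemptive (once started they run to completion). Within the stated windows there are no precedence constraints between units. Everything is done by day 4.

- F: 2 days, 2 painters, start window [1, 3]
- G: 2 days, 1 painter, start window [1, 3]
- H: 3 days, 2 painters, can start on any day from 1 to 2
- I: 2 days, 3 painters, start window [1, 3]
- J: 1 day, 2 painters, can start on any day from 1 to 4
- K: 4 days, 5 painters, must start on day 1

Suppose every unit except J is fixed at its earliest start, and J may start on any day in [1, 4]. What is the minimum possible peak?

13

J@1: d1:15  d2:13  d3:7  d4:5 → peak 15
J@2: d1:13  d2:15  d3:7  d4:5 → peak 15
J@3: d1:13  d2:13  d3:9  d4:5 → peak 13
J@4: d1:13  d2:13  d3:7  d4:7 → peak 13
Best is J@3, peak 13.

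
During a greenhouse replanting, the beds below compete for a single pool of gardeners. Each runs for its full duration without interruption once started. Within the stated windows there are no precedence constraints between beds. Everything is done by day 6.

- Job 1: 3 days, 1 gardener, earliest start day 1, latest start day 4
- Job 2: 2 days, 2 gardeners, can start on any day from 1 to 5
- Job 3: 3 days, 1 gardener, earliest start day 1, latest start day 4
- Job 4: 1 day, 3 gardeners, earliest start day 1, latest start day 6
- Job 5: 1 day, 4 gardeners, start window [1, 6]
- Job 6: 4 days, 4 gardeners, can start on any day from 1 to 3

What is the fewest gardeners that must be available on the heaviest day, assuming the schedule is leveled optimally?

6

Early-start (Job 1@1, Job 2@1, Job 3@1, Job 4@1, Job 5@1, Job 6@1) gives peak 15: d1:15  d2:8  d3:6  d4:4  d5:0  d6:0.
Shift Job 2→4, Job 5→2, Job 6→3.
Schedule Job 1@1, Job 2@4, Job 3@1, Job 4@1, Job 5@2, Job 6@3: d1:5  d2:6  d3:6  d4:6  d5:6  d6:4 — peak 6.
Total gardener-days = 33 over 6 days ⇒ peak ≥ ⌈33/6⌉ = 6, so 6 is optimal.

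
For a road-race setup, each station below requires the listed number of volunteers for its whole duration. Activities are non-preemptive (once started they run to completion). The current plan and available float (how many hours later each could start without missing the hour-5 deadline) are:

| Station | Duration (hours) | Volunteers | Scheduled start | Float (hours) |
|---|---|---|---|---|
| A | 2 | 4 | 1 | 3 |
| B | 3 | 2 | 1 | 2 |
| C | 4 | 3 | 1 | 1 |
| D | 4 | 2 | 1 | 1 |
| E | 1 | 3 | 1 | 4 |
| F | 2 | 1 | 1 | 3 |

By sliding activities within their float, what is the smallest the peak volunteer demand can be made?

9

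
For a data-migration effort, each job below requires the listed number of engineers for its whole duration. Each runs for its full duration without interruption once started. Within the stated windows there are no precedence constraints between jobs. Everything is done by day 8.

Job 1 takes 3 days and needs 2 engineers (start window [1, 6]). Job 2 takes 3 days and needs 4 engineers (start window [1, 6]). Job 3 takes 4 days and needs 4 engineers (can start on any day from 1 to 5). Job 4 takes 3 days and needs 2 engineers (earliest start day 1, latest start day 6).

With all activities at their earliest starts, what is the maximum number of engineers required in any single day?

Early-start schedule: Job 1@1, Job 2@1, Job 3@1, Job 4@1.
Load per day: day 1: 12, day 2: 12, day 3: 12, day 4: 4, day 5: 0, day 6: 0, day 7: 0, day 8: 0.
Peak is 12.

12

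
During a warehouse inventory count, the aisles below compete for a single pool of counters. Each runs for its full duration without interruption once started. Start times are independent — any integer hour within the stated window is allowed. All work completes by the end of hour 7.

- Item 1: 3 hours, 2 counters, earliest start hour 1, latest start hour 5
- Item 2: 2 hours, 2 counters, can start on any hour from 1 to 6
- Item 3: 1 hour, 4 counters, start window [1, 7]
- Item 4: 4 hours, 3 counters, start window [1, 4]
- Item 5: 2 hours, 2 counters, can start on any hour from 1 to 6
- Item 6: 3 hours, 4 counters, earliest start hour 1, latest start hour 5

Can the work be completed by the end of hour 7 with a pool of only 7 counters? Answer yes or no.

yes

Schedule Item 1@1, Item 2@1, Item 3@3, Item 4@4, Item 5@1, Item 6@4: h1:6  h2:6  h3:6  h4:7  h5:7  h6:7  h7:3 — peak 7 ≤ 7.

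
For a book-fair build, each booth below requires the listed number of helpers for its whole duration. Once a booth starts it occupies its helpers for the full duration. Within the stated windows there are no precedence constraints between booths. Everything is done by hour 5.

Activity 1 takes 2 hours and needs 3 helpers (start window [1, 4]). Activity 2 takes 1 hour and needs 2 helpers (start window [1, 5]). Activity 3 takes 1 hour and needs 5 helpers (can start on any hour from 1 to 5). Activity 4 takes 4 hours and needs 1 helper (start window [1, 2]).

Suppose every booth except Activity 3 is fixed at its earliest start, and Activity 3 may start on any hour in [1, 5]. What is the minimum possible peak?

6

Activity 3@1: h1:11  h2:4  h3:1  h4:1  h5:0 → peak 11
Activity 3@2: h1:6  h2:9  h3:1  h4:1  h5:0 → peak 9
Activity 3@3: h1:6  h2:4  h3:6  h4:1  h5:0 → peak 6
Activity 3@4: h1:6  h2:4  h3:1  h4:6  h5:0 → peak 6
Activity 3@5: h1:6  h2:4  h3:1  h4:1  h5:5 → peak 6
Best is Activity 3@3, peak 6.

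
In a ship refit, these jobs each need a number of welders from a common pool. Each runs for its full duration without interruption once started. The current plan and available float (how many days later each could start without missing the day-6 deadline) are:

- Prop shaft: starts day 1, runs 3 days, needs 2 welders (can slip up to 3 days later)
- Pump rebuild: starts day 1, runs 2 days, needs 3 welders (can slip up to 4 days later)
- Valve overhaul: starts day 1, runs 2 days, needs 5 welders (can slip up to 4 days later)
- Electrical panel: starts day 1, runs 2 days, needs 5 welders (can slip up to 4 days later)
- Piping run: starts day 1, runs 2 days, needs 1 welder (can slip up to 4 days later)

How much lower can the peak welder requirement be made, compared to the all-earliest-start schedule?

Early-start peak: d1:16  d2:16  d3:2  d4:0  d5:0  d6:0 ⇒ 16.
Leveled (Prop shaft@1, Pump rebuild@1, Valve overhaul@3, Electrical panel@5, Piping run@1): d1:6  d2:6  d3:7  d4:5  d5:5  d6:5 ⇒ 7.
Reduction 16 − 7 = 9.

9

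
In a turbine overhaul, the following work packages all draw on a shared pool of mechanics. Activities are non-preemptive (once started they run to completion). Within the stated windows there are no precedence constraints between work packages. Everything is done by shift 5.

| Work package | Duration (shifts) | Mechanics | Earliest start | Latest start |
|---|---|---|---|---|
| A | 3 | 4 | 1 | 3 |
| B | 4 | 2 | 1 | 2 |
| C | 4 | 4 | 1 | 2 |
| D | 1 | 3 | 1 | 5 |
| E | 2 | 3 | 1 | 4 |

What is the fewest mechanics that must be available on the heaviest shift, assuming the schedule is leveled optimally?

Early-start (A@1, B@1, C@1, D@1, E@1) gives peak 16: s1:16  s2:13  s3:10  s4:6  s5:0.
Shift D→5, E→4.
Schedule A@1, B@1, C@1, D@5, E@4: s1:10  s2:10  s3:10  s4:9  s5:6 — peak 10.

10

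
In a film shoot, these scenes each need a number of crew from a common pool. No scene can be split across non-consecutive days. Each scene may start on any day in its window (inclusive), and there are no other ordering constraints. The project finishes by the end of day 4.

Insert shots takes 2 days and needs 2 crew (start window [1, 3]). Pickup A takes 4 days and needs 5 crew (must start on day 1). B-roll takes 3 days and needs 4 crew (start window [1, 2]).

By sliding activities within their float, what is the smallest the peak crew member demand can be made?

11

Schedule Insert shots@1, Pickup A@1, B-roll@1: d1:11  d2:11  d3:9  d4:5 — peak 11.
No arrangement of the 6 feasible schedules does better.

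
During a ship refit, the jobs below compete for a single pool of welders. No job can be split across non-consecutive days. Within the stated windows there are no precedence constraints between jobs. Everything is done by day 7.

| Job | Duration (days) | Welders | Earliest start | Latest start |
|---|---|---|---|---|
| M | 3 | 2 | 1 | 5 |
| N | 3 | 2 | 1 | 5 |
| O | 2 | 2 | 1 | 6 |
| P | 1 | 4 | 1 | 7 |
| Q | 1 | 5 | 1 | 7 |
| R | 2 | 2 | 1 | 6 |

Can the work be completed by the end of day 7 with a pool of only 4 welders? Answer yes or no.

Total welder-days = 29; over 7 days the average is 29/7 > 4, so some day must exceed 4.

no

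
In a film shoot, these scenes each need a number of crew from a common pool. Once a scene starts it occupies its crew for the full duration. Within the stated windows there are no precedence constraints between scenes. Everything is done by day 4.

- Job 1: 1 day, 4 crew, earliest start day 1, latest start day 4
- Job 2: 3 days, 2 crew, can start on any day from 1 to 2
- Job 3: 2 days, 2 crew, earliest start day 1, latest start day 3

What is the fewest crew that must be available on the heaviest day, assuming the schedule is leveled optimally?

Early-start (Job 1@1, Job 2@1, Job 3@1) gives peak 8: d1:8  d2:4  d3:2  d4:0.
Shift Job 2→2, Job 3→2.
Schedule Job 1@1, Job 2@2, Job 3@2: d1:4  d2:4  d3:4  d4:2 — peak 4.
Total crew member-days = 14 over 4 days ⇒ peak ≥ ⌈14/4⌉ = 4, so 4 is optimal.

4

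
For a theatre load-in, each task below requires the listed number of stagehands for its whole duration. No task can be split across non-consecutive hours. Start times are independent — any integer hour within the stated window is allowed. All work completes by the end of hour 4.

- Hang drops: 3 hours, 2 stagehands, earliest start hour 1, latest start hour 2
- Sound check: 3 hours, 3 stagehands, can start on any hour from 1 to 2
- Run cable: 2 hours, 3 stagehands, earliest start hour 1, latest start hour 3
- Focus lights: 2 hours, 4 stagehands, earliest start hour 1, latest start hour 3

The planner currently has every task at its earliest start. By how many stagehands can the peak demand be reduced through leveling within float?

Early-start peak: h1:12  h2:12  h3:5  h4:0 ⇒ 12.
Leveled (Hang drops@1, Sound check@1, Run cable@1, Focus lights@3): h1:8  h2:8  h3:9  h4:4 ⇒ 9.
Reduction 12 − 9 = 3.

3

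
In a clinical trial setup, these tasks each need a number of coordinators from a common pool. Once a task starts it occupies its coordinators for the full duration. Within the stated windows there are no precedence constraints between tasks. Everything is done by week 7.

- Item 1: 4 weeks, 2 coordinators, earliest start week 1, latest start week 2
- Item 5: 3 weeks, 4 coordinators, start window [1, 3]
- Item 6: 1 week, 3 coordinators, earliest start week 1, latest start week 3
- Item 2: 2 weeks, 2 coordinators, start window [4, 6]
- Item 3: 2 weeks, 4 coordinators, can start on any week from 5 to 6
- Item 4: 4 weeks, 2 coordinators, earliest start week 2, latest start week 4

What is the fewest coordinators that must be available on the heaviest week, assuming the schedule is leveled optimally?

7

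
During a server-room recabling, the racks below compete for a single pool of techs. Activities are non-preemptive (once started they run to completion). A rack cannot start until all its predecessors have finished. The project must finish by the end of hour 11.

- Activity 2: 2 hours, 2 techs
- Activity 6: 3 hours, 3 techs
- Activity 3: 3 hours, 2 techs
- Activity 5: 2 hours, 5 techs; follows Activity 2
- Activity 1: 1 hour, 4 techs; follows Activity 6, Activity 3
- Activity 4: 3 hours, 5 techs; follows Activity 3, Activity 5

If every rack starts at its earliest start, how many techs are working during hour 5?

At early start, hour 5 has: Activity 4.
Demand: 5 = 5.

5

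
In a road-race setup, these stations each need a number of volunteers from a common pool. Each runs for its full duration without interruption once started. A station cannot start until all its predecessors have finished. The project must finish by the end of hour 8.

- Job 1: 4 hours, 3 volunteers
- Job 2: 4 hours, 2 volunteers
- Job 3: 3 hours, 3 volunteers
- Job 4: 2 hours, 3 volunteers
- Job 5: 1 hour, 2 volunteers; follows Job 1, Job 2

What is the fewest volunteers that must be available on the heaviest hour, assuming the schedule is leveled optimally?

Early-start (Job 1@1, Job 2@1, Job 3@1, Job 4@1, Job 5@5) gives peak 11: h1:11  h2:11  h3:8  h4:5  h5:2  h6:0  h7:0  h8:0.
Shift Job 3→5, Job 4→5, Job 5→7.
Schedule Job 1@1, Job 2@1, Job 3@5, Job 4@5, Job 5@7: h1:5  h2:5  h3:5  h4:5  h5:6  h6:6  h7:5  h8:0 — peak 6.

6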